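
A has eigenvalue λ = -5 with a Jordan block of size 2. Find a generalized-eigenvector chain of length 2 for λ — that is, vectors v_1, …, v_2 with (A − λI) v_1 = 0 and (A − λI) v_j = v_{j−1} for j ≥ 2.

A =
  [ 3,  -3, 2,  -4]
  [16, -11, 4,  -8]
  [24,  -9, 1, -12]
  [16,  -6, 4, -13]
A Jordan chain for λ = -5 of length 2:
v_1 = (8, 16, 24, 16)ᵀ
v_2 = (1, 0, 0, 0)ᵀ

Let N = A − (-5)·I. We want v_2 with N^2 v_2 = 0 but N^1 v_2 ≠ 0; then v_{j-1} := N · v_j for j = 2, …, 2.

Pick v_2 = (1, 0, 0, 0)ᵀ.
Then v_1 = N · v_2 = (8, 16, 24, 16)ᵀ.

Sanity check: (A − (-5)·I) v_1 = (0, 0, 0, 0)ᵀ = 0. ✓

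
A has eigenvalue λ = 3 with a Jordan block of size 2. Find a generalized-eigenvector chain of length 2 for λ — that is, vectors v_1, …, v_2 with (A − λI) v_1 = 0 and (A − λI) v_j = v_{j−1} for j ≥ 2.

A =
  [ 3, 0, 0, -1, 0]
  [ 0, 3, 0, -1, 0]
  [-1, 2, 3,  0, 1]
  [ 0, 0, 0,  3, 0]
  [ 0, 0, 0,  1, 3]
A Jordan chain for λ = 3 of length 2:
v_1 = (0, 0, -1, 0, 0)ᵀ
v_2 = (1, 0, 0, 0, 0)ᵀ

Let N = A − (3)·I. We want v_2 with N^2 v_2 = 0 but N^1 v_2 ≠ 0; then v_{j-1} := N · v_j for j = 2, …, 2.

Pick v_2 = (1, 0, 0, 0, 0)ᵀ.
Then v_1 = N · v_2 = (0, 0, -1, 0, 0)ᵀ.

Sanity check: (A − (3)·I) v_1 = (0, 0, 0, 0, 0)ᵀ = 0. ✓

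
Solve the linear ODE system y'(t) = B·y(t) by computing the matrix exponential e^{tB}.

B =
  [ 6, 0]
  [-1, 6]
e^{tB} =
  [exp(6*t), 0]
  [-t*exp(6*t), exp(6*t)]

Strategy: write B = P · J · P⁻¹ where J is a Jordan canonical form, so e^{tB} = P · e^{tJ} · P⁻¹, and e^{tJ} can be computed block-by-block.

B has Jordan form
J =
  [6, 1]
  [0, 6]
(up to reordering of blocks).

Per-block formulas:
  For a 2×2 Jordan block J_2(6): exp(t · J_2(6)) = e^(6t)·(I + t·N), where N is the 2×2 nilpotent shift.

After assembling e^{tJ} and conjugating by P, we get:

e^{tB} =
  [exp(6*t), 0]
  [-t*exp(6*t), exp(6*t)]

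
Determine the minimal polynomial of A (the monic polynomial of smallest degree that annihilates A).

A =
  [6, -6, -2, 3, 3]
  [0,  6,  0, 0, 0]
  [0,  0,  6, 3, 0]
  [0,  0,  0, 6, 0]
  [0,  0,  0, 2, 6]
x^2 - 12*x + 36

The characteristic polynomial is χ_A(x) = (x - 6)^5, so the eigenvalues are known. The minimal polynomial is
  m_A(x) = Π_λ (x − λ)^{k_λ}
where k_λ is the size of the *largest* Jordan block for λ (equivalently, the smallest k with (A − λI)^k v = 0 for every generalised eigenvector v of λ).

  λ = 6: largest Jordan block has size 2, contributing (x − 6)^2

So m_A(x) = (x - 6)^2 = x^2 - 12*x + 36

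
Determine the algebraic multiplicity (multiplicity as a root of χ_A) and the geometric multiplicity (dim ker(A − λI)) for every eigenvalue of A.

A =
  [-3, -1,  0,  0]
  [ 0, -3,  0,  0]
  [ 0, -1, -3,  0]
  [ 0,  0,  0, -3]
λ = -3: alg = 4, geom = 3

Step 1 — factor the characteristic polynomial to read off the algebraic multiplicities:
  χ_A(x) = (x + 3)^4

Step 2 — compute geometric multiplicities via the rank-nullity identity g(λ) = n − rank(A − λI):
  rank(A − (-3)·I) = 1, so dim ker(A − (-3)·I) = n − 1 = 3

Summary:
  λ = -3: algebraic multiplicity = 4, geometric multiplicity = 3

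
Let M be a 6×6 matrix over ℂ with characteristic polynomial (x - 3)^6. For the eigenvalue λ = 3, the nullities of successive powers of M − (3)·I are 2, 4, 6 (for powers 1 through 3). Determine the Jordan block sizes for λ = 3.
Block sizes for λ = 3: [3, 3]

From the dimensions of kernels of powers, the number of Jordan blocks of size at least j is d_j − d_{j−1} where d_j = dim ker(N^j) (with d_0 = 0). Computing the differences gives [2, 2, 2].
The number of blocks of size exactly k is (#blocks of size ≥ k) − (#blocks of size ≥ k + 1), so the partition is: 2 block(s) of size 3.
In nonincreasing order the block sizes are [3, 3].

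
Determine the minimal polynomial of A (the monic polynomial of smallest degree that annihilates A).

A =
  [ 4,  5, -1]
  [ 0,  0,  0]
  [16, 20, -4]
x^2

The characteristic polynomial is χ_A(x) = x^3, so the eigenvalues are known. The minimal polynomial is
  m_A(x) = Π_λ (x − λ)^{k_λ}
where k_λ is the size of the *largest* Jordan block for λ (equivalently, the smallest k with (A − λI)^k v = 0 for every generalised eigenvector v of λ).

  λ = 0: largest Jordan block has size 2, contributing (x − 0)^2

So m_A(x) = x^2 = x^2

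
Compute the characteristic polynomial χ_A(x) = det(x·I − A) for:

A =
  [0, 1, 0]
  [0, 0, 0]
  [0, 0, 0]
x^3

Expanding det(x·I − A) (e.g. by cofactor expansion or by noting that A is similar to its Jordan form J, which has the same characteristic polynomial as A) gives
  χ_A(x) = x^3
which factors as x^3. The eigenvalues (with algebraic multiplicities) are λ = 0 with multiplicity 3.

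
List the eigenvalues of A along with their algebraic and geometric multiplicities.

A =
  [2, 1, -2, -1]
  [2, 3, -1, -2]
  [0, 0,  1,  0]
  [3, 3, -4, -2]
λ = 1: alg = 4, geom = 2

Step 1 — factor the characteristic polynomial to read off the algebraic multiplicities:
  χ_A(x) = (x - 1)^4

Step 2 — compute geometric multiplicities via the rank-nullity identity g(λ) = n − rank(A − λI):
  rank(A − (1)·I) = 2, so dim ker(A − (1)·I) = n − 2 = 2

Summary:
  λ = 1: algebraic multiplicity = 4, geometric multiplicity = 2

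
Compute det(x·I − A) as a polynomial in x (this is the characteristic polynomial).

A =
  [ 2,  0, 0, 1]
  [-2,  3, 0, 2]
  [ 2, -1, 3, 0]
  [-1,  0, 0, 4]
x^4 - 12*x^3 + 54*x^2 - 108*x + 81

Expanding det(x·I − A) (e.g. by cofactor expansion or by noting that A is similar to its Jordan form J, which has the same characteristic polynomial as A) gives
  χ_A(x) = x^4 - 12*x^3 + 54*x^2 - 108*x + 81
which factors as (x - 3)^4. The eigenvalues (with algebraic multiplicities) are λ = 3 with multiplicity 4.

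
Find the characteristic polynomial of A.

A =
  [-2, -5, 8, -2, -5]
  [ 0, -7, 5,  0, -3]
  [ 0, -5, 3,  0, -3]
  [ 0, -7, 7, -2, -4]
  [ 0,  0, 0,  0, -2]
x^5 + 10*x^4 + 40*x^3 + 80*x^2 + 80*x + 32

Expanding det(x·I − A) (e.g. by cofactor expansion or by noting that A is similar to its Jordan form J, which has the same characteristic polynomial as A) gives
  χ_A(x) = x^5 + 10*x^4 + 40*x^3 + 80*x^2 + 80*x + 32
which factors as (x + 2)^5. The eigenvalues (with algebraic multiplicities) are λ = -2 with multiplicity 5.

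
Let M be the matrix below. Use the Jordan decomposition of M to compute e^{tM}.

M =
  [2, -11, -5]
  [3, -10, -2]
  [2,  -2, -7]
e^{tM} =
  [3*t^2*exp(-5*t) + 7*t*exp(-5*t) + exp(-5*t), -6*t^2*exp(-5*t) - 11*t*exp(-5*t), -3*t^2*exp(-5*t)/2 - 5*t*exp(-5*t)]
  [t^2*exp(-5*t) + 3*t*exp(-5*t), -2*t^2*exp(-5*t) - 5*t*exp(-5*t) + exp(-5*t), -t^2*exp(-5*t)/2 - 2*t*exp(-5*t)]
  [2*t^2*exp(-5*t) + 2*t*exp(-5*t), -4*t^2*exp(-5*t) - 2*t*exp(-5*t), -t^2*exp(-5*t) - 2*t*exp(-5*t) + exp(-5*t)]

Strategy: write M = P · J · P⁻¹ where J is a Jordan canonical form, so e^{tM} = P · e^{tJ} · P⁻¹, and e^{tJ} can be computed block-by-block.

M has Jordan form
J =
  [-5,  1,  0]
  [ 0, -5,  1]
  [ 0,  0, -5]
(up to reordering of blocks).

Per-block formulas:
  For a 3×3 Jordan block J_3(-5): exp(t · J_3(-5)) = e^(-5t)·(I + t·N + (t^2/2)·N^2), where N is the 3×3 nilpotent shift.

After assembling e^{tJ} and conjugating by P, we get:

e^{tM} =
  [3*t^2*exp(-5*t) + 7*t*exp(-5*t) + exp(-5*t), -6*t^2*exp(-5*t) - 11*t*exp(-5*t), -3*t^2*exp(-5*t)/2 - 5*t*exp(-5*t)]
  [t^2*exp(-5*t) + 3*t*exp(-5*t), -2*t^2*exp(-5*t) - 5*t*exp(-5*t) + exp(-5*t), -t^2*exp(-5*t)/2 - 2*t*exp(-5*t)]
  [2*t^2*exp(-5*t) + 2*t*exp(-5*t), -4*t^2*exp(-5*t) - 2*t*exp(-5*t), -t^2*exp(-5*t) - 2*t*exp(-5*t) + exp(-5*t)]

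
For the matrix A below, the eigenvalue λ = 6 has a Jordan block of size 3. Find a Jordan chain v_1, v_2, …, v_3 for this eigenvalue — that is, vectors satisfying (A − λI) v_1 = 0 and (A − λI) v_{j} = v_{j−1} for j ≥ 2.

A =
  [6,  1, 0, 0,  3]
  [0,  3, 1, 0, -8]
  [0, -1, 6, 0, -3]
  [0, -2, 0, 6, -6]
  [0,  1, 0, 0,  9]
A Jordan chain for λ = 6 of length 3:
v_1 = (1, -3, -1, -2, 1)ᵀ
v_2 = (0, 1, 0, 0, 0)ᵀ
v_3 = (0, 0, 1, 0, 0)ᵀ

Let N = A − (6)·I. We want v_3 with N^3 v_3 = 0 but N^2 v_3 ≠ 0; then v_{j-1} := N · v_j for j = 3, …, 2.

Pick v_3 = (0, 0, 1, 0, 0)ᵀ.
Then v_2 = N · v_3 = (0, 1, 0, 0, 0)ᵀ.
Then v_1 = N · v_2 = (1, -3, -1, -2, 1)ᵀ.

Sanity check: (A − (6)·I) v_1 = (0, 0, 0, 0, 0)ᵀ = 0. ✓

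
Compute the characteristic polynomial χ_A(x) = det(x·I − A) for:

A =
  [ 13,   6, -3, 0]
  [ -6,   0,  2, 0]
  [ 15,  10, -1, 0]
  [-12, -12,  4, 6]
x^4 - 18*x^3 + 120*x^2 - 352*x + 384

Expanding det(x·I − A) (e.g. by cofactor expansion or by noting that A is similar to its Jordan form J, which has the same characteristic polynomial as A) gives
  χ_A(x) = x^4 - 18*x^3 + 120*x^2 - 352*x + 384
which factors as (x - 6)*(x - 4)^3. The eigenvalues (with algebraic multiplicities) are λ = 4 with multiplicity 3, λ = 6 with multiplicity 1.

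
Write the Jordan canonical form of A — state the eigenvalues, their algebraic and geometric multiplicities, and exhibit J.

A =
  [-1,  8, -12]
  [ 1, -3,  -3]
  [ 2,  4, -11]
J_2(-5) ⊕ J_1(-5)

The characteristic polynomial is
  det(x·I − A) = x^3 + 15*x^2 + 75*x + 125 = (x + 5)^3

Eigenvalues and multiplicities (the geometric multiplicity of λ is n − rank(A − λI), which equals the number of Jordan blocks for λ):
  λ = -5: algebraic multiplicity = 3, geometric multiplicity = 2

Determining the block sizes for each eigenvalue:
  λ = -5: 2 blocks summing to 3 forces exactly one block of size 2 and the rest size 1 → block sizes [2, 1]

Assembling the blocks gives a Jordan form
J =
  [-5,  1,  0]
  [ 0, -5,  0]
  [ 0,  0, -5]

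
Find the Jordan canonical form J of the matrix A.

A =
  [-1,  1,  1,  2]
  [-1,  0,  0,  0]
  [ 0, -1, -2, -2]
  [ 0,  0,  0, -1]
J_3(-1) ⊕ J_1(-1)

The characteristic polynomial is
  det(x·I − A) = x^4 + 4*x^3 + 6*x^2 + 4*x + 1 = (x + 1)^4

Eigenvalues and multiplicities (the geometric multiplicity of λ is n − rank(A − λI), which equals the number of Jordan blocks for λ):
  λ = -1: algebraic multiplicity = 4, geometric multiplicity = 2

Determining the block sizes for each eigenvalue:
  λ = -1: with am = 4 and gm = 2, the partition is not yet determined (e.g. several partitions of 4 into 2 parts exist). Let N = A − (-1)·I. Computing rank(N^1) = 2, rank(N^2) = 1, rank(N^3) = 0; the number of blocks of size ≥ j is rank(N^{j−1}) − rank(N^j), giving [2, 1, 1]. So we have 1 block(s) of size 3, 1 block(s) of size 1 → block sizes [3, 1]

Assembling the blocks gives a Jordan form
J =
  [-1,  1,  0,  0]
  [ 0, -1,  1,  0]
  [ 0,  0, -1,  0]
  [ 0,  0,  0, -1]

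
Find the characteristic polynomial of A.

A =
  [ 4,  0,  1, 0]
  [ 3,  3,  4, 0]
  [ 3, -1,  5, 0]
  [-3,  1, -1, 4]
x^4 - 16*x^3 + 96*x^2 - 256*x + 256

Expanding det(x·I − A) (e.g. by cofactor expansion or by noting that A is similar to its Jordan form J, which has the same characteristic polynomial as A) gives
  χ_A(x) = x^4 - 16*x^3 + 96*x^2 - 256*x + 256
which factors as (x - 4)^4. The eigenvalues (with algebraic multiplicities) are λ = 4 with multiplicity 4.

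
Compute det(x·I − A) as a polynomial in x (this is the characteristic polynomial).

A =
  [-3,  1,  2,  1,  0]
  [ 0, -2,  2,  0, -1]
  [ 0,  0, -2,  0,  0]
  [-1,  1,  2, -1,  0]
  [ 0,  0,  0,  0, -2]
x^5 + 10*x^4 + 40*x^3 + 80*x^2 + 80*x + 32

Expanding det(x·I − A) (e.g. by cofactor expansion or by noting that A is similar to its Jordan form J, which has the same characteristic polynomial as A) gives
  χ_A(x) = x^5 + 10*x^4 + 40*x^3 + 80*x^2 + 80*x + 32
which factors as (x + 2)^5. The eigenvalues (with algebraic multiplicities) are λ = -2 with multiplicity 5.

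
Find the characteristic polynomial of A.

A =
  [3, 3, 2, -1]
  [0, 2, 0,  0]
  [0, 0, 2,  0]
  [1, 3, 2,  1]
x^4 - 8*x^3 + 24*x^2 - 32*x + 16

Expanding det(x·I − A) (e.g. by cofactor expansion or by noting that A is similar to its Jordan form J, which has the same characteristic polynomial as A) gives
  χ_A(x) = x^4 - 8*x^3 + 24*x^2 - 32*x + 16
which factors as (x - 2)^4. The eigenvalues (with algebraic multiplicities) are λ = 2 with multiplicity 4.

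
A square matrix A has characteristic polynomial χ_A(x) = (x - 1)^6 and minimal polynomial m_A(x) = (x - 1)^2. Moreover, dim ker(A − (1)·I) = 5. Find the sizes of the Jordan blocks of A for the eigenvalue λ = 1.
Block sizes for λ = 1: [2, 1, 1, 1, 1]

Step 1 — from the characteristic polynomial, algebraic multiplicity of λ = 1 is 6. From dim ker(A − (1)·I) = 5, there are exactly 5 Jordan blocks for λ = 1.
Step 2 — from the minimal polynomial, the factor (x − 1)^2 tells us the largest block for λ = 1 has size 2.
Step 3 — with total size 6, 5 blocks, and largest block 2, the block sizes (in nonincreasing order) are [2, 1, 1, 1, 1].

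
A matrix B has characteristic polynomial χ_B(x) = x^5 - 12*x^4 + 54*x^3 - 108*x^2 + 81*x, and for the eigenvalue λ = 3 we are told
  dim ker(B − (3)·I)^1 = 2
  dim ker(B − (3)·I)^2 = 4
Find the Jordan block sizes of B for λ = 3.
Block sizes for λ = 3: [2, 2]

From the dimensions of kernels of powers, the number of Jordan blocks of size at least j is d_j − d_{j−1} where d_j = dim ker(N^j) (with d_0 = 0). Computing the differences gives [2, 2].
The number of blocks of size exactly k is (#blocks of size ≥ k) − (#blocks of size ≥ k + 1), so the partition is: 2 block(s) of size 2.
In nonincreasing order the block sizes are [2, 2].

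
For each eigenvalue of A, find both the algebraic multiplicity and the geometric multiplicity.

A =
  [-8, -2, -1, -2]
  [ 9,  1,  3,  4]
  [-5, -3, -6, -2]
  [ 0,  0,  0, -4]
λ = -5: alg = 1, geom = 1; λ = -4: alg = 3, geom = 2

Step 1 — factor the characteristic polynomial to read off the algebraic multiplicities:
  χ_A(x) = (x + 4)^3*(x + 5)

Step 2 — compute geometric multiplicities via the rank-nullity identity g(λ) = n − rank(A − λI):
  rank(A − (-5)·I) = 3, so dim ker(A − (-5)·I) = n − 3 = 1
  rank(A − (-4)·I) = 2, so dim ker(A − (-4)·I) = n − 2 = 2

Summary:
  λ = -5: algebraic multiplicity = 1, geometric multiplicity = 1
  λ = -4: algebraic multiplicity = 3, geometric multiplicity = 2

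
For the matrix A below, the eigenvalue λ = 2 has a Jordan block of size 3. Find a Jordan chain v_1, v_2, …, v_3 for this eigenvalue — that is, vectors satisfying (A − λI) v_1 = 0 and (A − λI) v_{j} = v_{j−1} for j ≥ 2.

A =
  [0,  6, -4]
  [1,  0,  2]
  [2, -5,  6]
A Jordan chain for λ = 2 of length 3:
v_1 = (2, 0, -1)ᵀ
v_2 = (-2, 1, 2)ᵀ
v_3 = (1, 0, 0)ᵀ

Let N = A − (2)·I. We want v_3 with N^3 v_3 = 0 but N^2 v_3 ≠ 0; then v_{j-1} := N · v_j for j = 3, …, 2.

Pick v_3 = (1, 0, 0)ᵀ.
Then v_2 = N · v_3 = (-2, 1, 2)ᵀ.
Then v_1 = N · v_2 = (2, 0, -1)ᵀ.

Sanity check: (A − (2)·I) v_1 = (0, 0, 0)ᵀ = 0. ✓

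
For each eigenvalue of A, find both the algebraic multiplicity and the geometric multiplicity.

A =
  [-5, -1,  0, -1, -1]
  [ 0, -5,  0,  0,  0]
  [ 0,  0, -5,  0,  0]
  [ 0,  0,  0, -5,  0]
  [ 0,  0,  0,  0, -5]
λ = -5: alg = 5, geom = 4

Step 1 — factor the characteristic polynomial to read off the algebraic multiplicities:
  χ_A(x) = (x + 5)^5

Step 2 — compute geometric multiplicities via the rank-nullity identity g(λ) = n − rank(A − λI):
  rank(A − (-5)·I) = 1, so dim ker(A − (-5)·I) = n − 1 = 4

Summary:
  λ = -5: algebraic multiplicity = 5, geometric multiplicity = 4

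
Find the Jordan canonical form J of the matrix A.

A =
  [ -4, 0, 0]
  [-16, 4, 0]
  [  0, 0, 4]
J_1(-4) ⊕ J_1(4) ⊕ J_1(4)

The characteristic polynomial is
  det(x·I − A) = x^3 - 4*x^2 - 16*x + 64 = (x - 4)^2*(x + 4)

Eigenvalues and multiplicities (the geometric multiplicity of λ is n − rank(A − λI), which equals the number of Jordan blocks for λ):
  λ = -4: algebraic multiplicity = 1, geometric multiplicity = 1
  λ = 4: algebraic multiplicity = 2, geometric multiplicity = 2

Determining the block sizes for each eigenvalue:
  λ = -4: one block (gm = 1), so the single block has size am = 1 → block sizes [1]
  λ = 4: gm = am = 2, so every block has size 1 → block sizes [1, 1]

Assembling the blocks gives a Jordan form
J =
  [-4, 0, 0]
  [ 0, 4, 0]
  [ 0, 0, 4]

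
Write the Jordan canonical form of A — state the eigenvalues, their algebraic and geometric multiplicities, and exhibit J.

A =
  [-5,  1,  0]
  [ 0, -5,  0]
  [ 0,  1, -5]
J_2(-5) ⊕ J_1(-5)

The characteristic polynomial is
  det(x·I − A) = x^3 + 15*x^2 + 75*x + 125 = (x + 5)^3

Eigenvalues and multiplicities (the geometric multiplicity of λ is n − rank(A − λI), which equals the number of Jordan blocks for λ):
  λ = -5: algebraic multiplicity = 3, geometric multiplicity = 2

Determining the block sizes for each eigenvalue:
  λ = -5: 2 blocks summing to 3 forces exactly one block of size 2 and the rest size 1 → block sizes [2, 1]

Assembling the blocks gives a Jordan form
J =
  [-5,  1,  0]
  [ 0, -5,  0]
  [ 0,  0, -5]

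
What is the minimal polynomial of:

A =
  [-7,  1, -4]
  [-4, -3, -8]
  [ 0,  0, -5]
x^2 + 10*x + 25

The characteristic polynomial is χ_A(x) = (x + 5)^3, so the eigenvalues are known. The minimal polynomial is
  m_A(x) = Π_λ (x − λ)^{k_λ}
where k_λ is the size of the *largest* Jordan block for λ (equivalently, the smallest k with (A − λI)^k v = 0 for every generalised eigenvector v of λ).

  λ = -5: largest Jordan block has size 2, contributing (x + 5)^2

So m_A(x) = (x + 5)^2 = x^2 + 10*x + 25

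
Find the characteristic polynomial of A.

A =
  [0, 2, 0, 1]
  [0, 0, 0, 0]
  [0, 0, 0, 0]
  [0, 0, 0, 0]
x^4

Expanding det(x·I − A) (e.g. by cofactor expansion or by noting that A is similar to its Jordan form J, which has the same characteristic polynomial as A) gives
  χ_A(x) = x^4
which factors as x^4. The eigenvalues (with algebraic multiplicities) are λ = 0 with multiplicity 4.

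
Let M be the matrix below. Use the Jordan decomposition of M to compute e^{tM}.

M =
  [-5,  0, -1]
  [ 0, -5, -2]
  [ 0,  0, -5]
e^{tM} =
  [exp(-5*t), 0, -t*exp(-5*t)]
  [0, exp(-5*t), -2*t*exp(-5*t)]
  [0, 0, exp(-5*t)]

Strategy: write M = P · J · P⁻¹ where J is a Jordan canonical form, so e^{tM} = P · e^{tJ} · P⁻¹, and e^{tJ} can be computed block-by-block.

M has Jordan form
J =
  [-5,  1,  0]
  [ 0, -5,  0]
  [ 0,  0, -5]
(up to reordering of blocks).

Per-block formulas:
  For a 1×1 block at λ = -5: exp(t · [-5]) = [e^(-5t)].
  For a 2×2 Jordan block J_2(-5): exp(t · J_2(-5)) = e^(-5t)·(I + t·N), where N is the 2×2 nilpotent shift.

After assembling e^{tJ} and conjugating by P, we get:

e^{tM} =
  [exp(-5*t), 0, -t*exp(-5*t)]
  [0, exp(-5*t), -2*t*exp(-5*t)]
  [0, 0, exp(-5*t)]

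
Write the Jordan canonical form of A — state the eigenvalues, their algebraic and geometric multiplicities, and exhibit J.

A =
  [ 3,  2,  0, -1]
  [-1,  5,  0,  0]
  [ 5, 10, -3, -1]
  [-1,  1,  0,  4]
J_1(-3) ⊕ J_3(4)

The characteristic polynomial is
  det(x·I − A) = x^4 - 9*x^3 + 12*x^2 + 80*x - 192 = (x - 4)^3*(x + 3)

Eigenvalues and multiplicities (the geometric multiplicity of λ is n − rank(A − λI), which equals the number of Jordan blocks for λ):
  λ = -3: algebraic multiplicity = 1, geometric multiplicity = 1
  λ = 4: algebraic multiplicity = 3, geometric multiplicity = 1

Determining the block sizes for each eigenvalue:
  λ = -3: one block (gm = 1), so the single block has size am = 1 → block sizes [1]
  λ = 4: one block (gm = 1), so the single block has size am = 3 → block sizes [3]

Assembling the blocks gives a Jordan form
J =
  [-3, 0, 0, 0]
  [ 0, 4, 1, 0]
  [ 0, 0, 4, 1]
  [ 0, 0, 0, 4]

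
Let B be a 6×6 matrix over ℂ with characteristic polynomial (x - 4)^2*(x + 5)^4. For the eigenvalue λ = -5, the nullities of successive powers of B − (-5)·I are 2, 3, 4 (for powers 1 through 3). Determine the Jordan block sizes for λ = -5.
Block sizes for λ = -5: [3, 1]

From the dimensions of kernels of powers, the number of Jordan blocks of size at least j is d_j − d_{j−1} where d_j = dim ker(N^j) (with d_0 = 0). Computing the differences gives [2, 1, 1].
The number of blocks of size exactly k is (#blocks of size ≥ k) − (#blocks of size ≥ k + 1), so the partition is: 1 block(s) of size 1, 1 block(s) of size 3.
In nonincreasing order the block sizes are [3, 1].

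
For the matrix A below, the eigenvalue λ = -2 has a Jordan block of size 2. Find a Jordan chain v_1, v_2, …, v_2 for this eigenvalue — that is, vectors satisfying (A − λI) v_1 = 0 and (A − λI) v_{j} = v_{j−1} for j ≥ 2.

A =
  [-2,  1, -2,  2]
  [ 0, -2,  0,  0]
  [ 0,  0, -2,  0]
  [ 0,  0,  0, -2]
A Jordan chain for λ = -2 of length 2:
v_1 = (1, 0, 0, 0)ᵀ
v_2 = (0, 1, 0, 0)ᵀ

Let N = A − (-2)·I. We want v_2 with N^2 v_2 = 0 but N^1 v_2 ≠ 0; then v_{j-1} := N · v_j for j = 2, …, 2.

Pick v_2 = (0, 1, 0, 0)ᵀ.
Then v_1 = N · v_2 = (1, 0, 0, 0)ᵀ.

Sanity check: (A − (-2)·I) v_1 = (0, 0, 0, 0)ᵀ = 0. ✓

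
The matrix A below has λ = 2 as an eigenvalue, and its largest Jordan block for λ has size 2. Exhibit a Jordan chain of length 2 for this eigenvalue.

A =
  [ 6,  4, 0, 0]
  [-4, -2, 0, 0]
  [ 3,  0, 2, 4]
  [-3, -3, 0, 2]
A Jordan chain for λ = 2 of length 2:
v_1 = (4, -4, 3, -3)ᵀ
v_2 = (1, 0, 0, 0)ᵀ

Let N = A − (2)·I. We want v_2 with N^2 v_2 = 0 but N^1 v_2 ≠ 0; then v_{j-1} := N · v_j for j = 2, …, 2.

Pick v_2 = (1, 0, 0, 0)ᵀ.
Then v_1 = N · v_2 = (4, -4, 3, -3)ᵀ.

Sanity check: (A − (2)·I) v_1 = (0, 0, 0, 0)ᵀ = 0. ✓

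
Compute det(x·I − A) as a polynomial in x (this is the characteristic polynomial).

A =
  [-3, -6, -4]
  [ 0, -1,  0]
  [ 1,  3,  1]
x^3 + 3*x^2 + 3*x + 1

Expanding det(x·I − A) (e.g. by cofactor expansion or by noting that A is similar to its Jordan form J, which has the same characteristic polynomial as A) gives
  χ_A(x) = x^3 + 3*x^2 + 3*x + 1
which factors as (x + 1)^3. The eigenvalues (with algebraic multiplicities) are λ = -1 with multiplicity 3.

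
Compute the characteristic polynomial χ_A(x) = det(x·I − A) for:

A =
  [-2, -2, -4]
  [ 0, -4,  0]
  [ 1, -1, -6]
x^3 + 12*x^2 + 48*x + 64

Expanding det(x·I − A) (e.g. by cofactor expansion or by noting that A is similar to its Jordan form J, which has the same characteristic polynomial as A) gives
  χ_A(x) = x^3 + 12*x^2 + 48*x + 64
which factors as (x + 4)^3. The eigenvalues (with algebraic multiplicities) are λ = -4 with multiplicity 3.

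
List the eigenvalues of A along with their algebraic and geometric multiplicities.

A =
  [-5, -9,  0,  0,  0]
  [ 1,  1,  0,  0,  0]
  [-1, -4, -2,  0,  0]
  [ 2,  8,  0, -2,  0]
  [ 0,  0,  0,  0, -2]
λ = -2: alg = 5, geom = 3

Step 1 — factor the characteristic polynomial to read off the algebraic multiplicities:
  χ_A(x) = (x + 2)^5

Step 2 — compute geometric multiplicities via the rank-nullity identity g(λ) = n − rank(A − λI):
  rank(A − (-2)·I) = 2, so dim ker(A − (-2)·I) = n − 2 = 3

Summary:
  λ = -2: algebraic multiplicity = 5, geometric multiplicity = 3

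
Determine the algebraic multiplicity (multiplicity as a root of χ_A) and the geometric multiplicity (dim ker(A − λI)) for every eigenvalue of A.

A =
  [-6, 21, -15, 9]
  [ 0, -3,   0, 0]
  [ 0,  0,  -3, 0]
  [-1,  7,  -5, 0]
λ = -3: alg = 4, geom = 3

Step 1 — factor the characteristic polynomial to read off the algebraic multiplicities:
  χ_A(x) = (x + 3)^4

Step 2 — compute geometric multiplicities via the rank-nullity identity g(λ) = n − rank(A − λI):
  rank(A − (-3)·I) = 1, so dim ker(A − (-3)·I) = n − 1 = 3

Summary:
  λ = -3: algebraic multiplicity = 4, geometric multiplicity = 3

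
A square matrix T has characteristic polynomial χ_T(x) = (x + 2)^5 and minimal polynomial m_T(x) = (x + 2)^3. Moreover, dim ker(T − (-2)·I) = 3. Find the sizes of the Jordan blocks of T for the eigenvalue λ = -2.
Block sizes for λ = -2: [3, 1, 1]

Step 1 — from the characteristic polynomial, algebraic multiplicity of λ = -2 is 5. From dim ker(T − (-2)·I) = 3, there are exactly 3 Jordan blocks for λ = -2.
Step 2 — from the minimal polynomial, the factor (x + 2)^3 tells us the largest block for λ = -2 has size 3.
Step 3 — with total size 5, 3 blocks, and largest block 3, the block sizes (in nonincreasing order) are [3, 1, 1].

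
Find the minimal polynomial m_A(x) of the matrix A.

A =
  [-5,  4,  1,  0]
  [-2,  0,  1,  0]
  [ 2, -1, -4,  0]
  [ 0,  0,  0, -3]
x^3 + 9*x^2 + 27*x + 27

The characteristic polynomial is χ_A(x) = (x + 3)^4, so the eigenvalues are known. The minimal polynomial is
  m_A(x) = Π_λ (x − λ)^{k_λ}
where k_λ is the size of the *largest* Jordan block for λ (equivalently, the smallest k with (A − λI)^k v = 0 for every generalised eigenvector v of λ).

  λ = -3: largest Jordan block has size 3, contributing (x + 3)^3

So m_A(x) = (x + 3)^3 = x^3 + 9*x^2 + 27*x + 27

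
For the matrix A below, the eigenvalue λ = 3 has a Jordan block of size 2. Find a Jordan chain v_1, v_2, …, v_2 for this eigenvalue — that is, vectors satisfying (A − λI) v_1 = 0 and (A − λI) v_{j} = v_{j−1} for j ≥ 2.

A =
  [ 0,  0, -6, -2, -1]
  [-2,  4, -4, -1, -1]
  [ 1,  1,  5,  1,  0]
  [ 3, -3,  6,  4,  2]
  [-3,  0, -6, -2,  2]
A Jordan chain for λ = 3 of length 2:
v_1 = (-3, -2, 1, 3, -3)ᵀ
v_2 = (1, 0, 0, 0, 0)ᵀ

Let N = A − (3)·I. We want v_2 with N^2 v_2 = 0 but N^1 v_2 ≠ 0; then v_{j-1} := N · v_j for j = 2, …, 2.

Pick v_2 = (1, 0, 0, 0, 0)ᵀ.
Then v_1 = N · v_2 = (-3, -2, 1, 3, -3)ᵀ.

Sanity check: (A − (3)·I) v_1 = (0, 0, 0, 0, 0)ᵀ = 0. ✓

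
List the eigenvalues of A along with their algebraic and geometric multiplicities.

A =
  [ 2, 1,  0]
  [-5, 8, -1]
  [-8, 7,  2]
λ = 4: alg = 3, geom = 1

Step 1 — factor the characteristic polynomial to read off the algebraic multiplicities:
  χ_A(x) = (x - 4)^3

Step 2 — compute geometric multiplicities via the rank-nullity identity g(λ) = n − rank(A − λI):
  rank(A − (4)·I) = 2, so dim ker(A − (4)·I) = n − 2 = 1

Summary:
  λ = 4: algebraic multiplicity = 3, geometric multiplicity = 1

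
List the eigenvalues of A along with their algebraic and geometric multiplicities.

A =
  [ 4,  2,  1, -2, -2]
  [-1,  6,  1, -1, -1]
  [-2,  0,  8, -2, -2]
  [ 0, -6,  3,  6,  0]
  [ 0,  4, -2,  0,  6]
λ = 6: alg = 5, geom = 3

Step 1 — factor the characteristic polynomial to read off the algebraic multiplicities:
  χ_A(x) = (x - 6)^5

Step 2 — compute geometric multiplicities via the rank-nullity identity g(λ) = n − rank(A − λI):
  rank(A − (6)·I) = 2, so dim ker(A − (6)·I) = n − 2 = 3

Summary:
  λ = 6: algebraic multiplicity = 5, geometric multiplicity = 3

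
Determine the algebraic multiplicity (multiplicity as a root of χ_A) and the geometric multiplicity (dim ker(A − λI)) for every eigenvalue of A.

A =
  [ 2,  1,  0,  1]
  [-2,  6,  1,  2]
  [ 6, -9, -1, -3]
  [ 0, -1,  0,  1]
λ = 2: alg = 4, geom = 2

Step 1 — factor the characteristic polynomial to read off the algebraic multiplicities:
  χ_A(x) = (x - 2)^4

Step 2 — compute geometric multiplicities via the rank-nullity identity g(λ) = n − rank(A − λI):
  rank(A − (2)·I) = 2, so dim ker(A − (2)·I) = n − 2 = 2

Summary:
  λ = 2: algebraic multiplicity = 4, geometric multiplicity = 2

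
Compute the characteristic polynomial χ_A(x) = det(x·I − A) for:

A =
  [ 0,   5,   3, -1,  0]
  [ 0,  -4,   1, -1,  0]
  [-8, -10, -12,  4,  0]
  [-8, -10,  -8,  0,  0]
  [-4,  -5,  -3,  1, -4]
x^5 + 20*x^4 + 160*x^3 + 640*x^2 + 1280*x + 1024

Expanding det(x·I − A) (e.g. by cofactor expansion or by noting that A is similar to its Jordan form J, which has the same characteristic polynomial as A) gives
  χ_A(x) = x^5 + 20*x^4 + 160*x^3 + 640*x^2 + 1280*x + 1024
which factors as (x + 4)^5. The eigenvalues (with algebraic multiplicities) are λ = -4 with multiplicity 5.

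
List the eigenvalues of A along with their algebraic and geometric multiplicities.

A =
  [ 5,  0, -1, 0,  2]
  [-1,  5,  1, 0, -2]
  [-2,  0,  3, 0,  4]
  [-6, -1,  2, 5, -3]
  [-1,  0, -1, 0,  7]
λ = 5: alg = 5, geom = 2

Step 1 — factor the characteristic polynomial to read off the algebraic multiplicities:
  χ_A(x) = (x - 5)^5

Step 2 — compute geometric multiplicities via the rank-nullity identity g(λ) = n − rank(A − λI):
  rank(A − (5)·I) = 3, so dim ker(A − (5)·I) = n − 3 = 2

Summary:
  λ = 5: algebraic multiplicity = 5, geometric multiplicity = 2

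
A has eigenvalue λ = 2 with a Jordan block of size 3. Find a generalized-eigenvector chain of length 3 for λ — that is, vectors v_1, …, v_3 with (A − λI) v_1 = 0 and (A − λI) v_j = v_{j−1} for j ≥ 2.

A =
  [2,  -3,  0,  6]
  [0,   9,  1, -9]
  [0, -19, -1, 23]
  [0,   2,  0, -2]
A Jordan chain for λ = 2 of length 3:
v_1 = (-9, 12, -30, 6)ᵀ
v_2 = (-3, 7, -19, 2)ᵀ
v_3 = (0, 1, 0, 0)ᵀ

Let N = A − (2)·I. We want v_3 with N^3 v_3 = 0 but N^2 v_3 ≠ 0; then v_{j-1} := N · v_j for j = 3, …, 2.

Pick v_3 = (0, 1, 0, 0)ᵀ.
Then v_2 = N · v_3 = (-3, 7, -19, 2)ᵀ.
Then v_1 = N · v_2 = (-9, 12, -30, 6)ᵀ.

Sanity check: (A − (2)·I) v_1 = (0, 0, 0, 0)ᵀ = 0. ✓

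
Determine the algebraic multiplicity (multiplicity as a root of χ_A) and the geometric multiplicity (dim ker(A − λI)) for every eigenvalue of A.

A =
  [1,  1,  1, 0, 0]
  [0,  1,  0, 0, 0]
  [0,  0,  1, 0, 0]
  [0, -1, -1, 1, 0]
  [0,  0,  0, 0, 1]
λ = 1: alg = 5, geom = 4

Step 1 — factor the characteristic polynomial to read off the algebraic multiplicities:
  χ_A(x) = (x - 1)^5

Step 2 — compute geometric multiplicities via the rank-nullity identity g(λ) = n − rank(A − λI):
  rank(A − (1)·I) = 1, so dim ker(A − (1)·I) = n − 1 = 4

Summary:
  λ = 1: algebraic multiplicity = 5, geometric multiplicity = 4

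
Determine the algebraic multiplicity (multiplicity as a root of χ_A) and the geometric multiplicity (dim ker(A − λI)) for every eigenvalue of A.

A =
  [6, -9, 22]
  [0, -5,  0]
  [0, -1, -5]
λ = -5: alg = 2, geom = 1; λ = 6: alg = 1, geom = 1

Step 1 — factor the characteristic polynomial to read off the algebraic multiplicities:
  χ_A(x) = (x - 6)*(x + 5)^2

Step 2 — compute geometric multiplicities via the rank-nullity identity g(λ) = n − rank(A − λI):
  rank(A − (-5)·I) = 2, so dim ker(A − (-5)·I) = n − 2 = 1
  rank(A − (6)·I) = 2, so dim ker(A − (6)·I) = n − 2 = 1

Summary:
  λ = -5: algebraic multiplicity = 2, geometric multiplicity = 1
  λ = 6: algebraic multiplicity = 1, geometric multiplicity = 1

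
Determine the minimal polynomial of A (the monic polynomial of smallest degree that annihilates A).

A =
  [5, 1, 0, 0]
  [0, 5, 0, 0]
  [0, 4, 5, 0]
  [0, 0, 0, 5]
x^2 - 10*x + 25

The characteristic polynomial is χ_A(x) = (x - 5)^4, so the eigenvalues are known. The minimal polynomial is
  m_A(x) = Π_λ (x − λ)^{k_λ}
where k_λ is the size of the *largest* Jordan block for λ (equivalently, the smallest k with (A − λI)^k v = 0 for every generalised eigenvector v of λ).

  λ = 5: largest Jordan block has size 2, contributing (x − 5)^2

So m_A(x) = (x - 5)^2 = x^2 - 10*x + 25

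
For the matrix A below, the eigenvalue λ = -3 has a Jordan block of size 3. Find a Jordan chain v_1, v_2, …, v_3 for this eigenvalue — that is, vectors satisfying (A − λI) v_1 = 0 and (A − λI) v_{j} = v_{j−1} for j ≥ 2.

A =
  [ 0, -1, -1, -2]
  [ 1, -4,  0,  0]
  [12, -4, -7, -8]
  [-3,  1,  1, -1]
A Jordan chain for λ = -3 of length 3:
v_1 = (2, 2, 8, -2)ᵀ
v_2 = (3, 1, 12, -3)ᵀ
v_3 = (1, 0, 0, 0)ᵀ

Let N = A − (-3)·I. We want v_3 with N^3 v_3 = 0 but N^2 v_3 ≠ 0; then v_{j-1} := N · v_j for j = 3, …, 2.

Pick v_3 = (1, 0, 0, 0)ᵀ.
Then v_2 = N · v_3 = (3, 1, 12, -3)ᵀ.
Then v_1 = N · v_2 = (2, 2, 8, -2)ᵀ.

Sanity check: (A − (-3)·I) v_1 = (0, 0, 0, 0)ᵀ = 0. ✓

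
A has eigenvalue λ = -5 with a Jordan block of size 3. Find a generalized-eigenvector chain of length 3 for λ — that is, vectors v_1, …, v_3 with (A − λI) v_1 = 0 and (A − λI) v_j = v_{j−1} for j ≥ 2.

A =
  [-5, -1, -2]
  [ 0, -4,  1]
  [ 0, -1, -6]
A Jordan chain for λ = -5 of length 3:
v_1 = (1, 0, 0)ᵀ
v_2 = (-1, 1, -1)ᵀ
v_3 = (0, 1, 0)ᵀ

Let N = A − (-5)·I. We want v_3 with N^3 v_3 = 0 but N^2 v_3 ≠ 0; then v_{j-1} := N · v_j for j = 3, …, 2.

Pick v_3 = (0, 1, 0)ᵀ.
Then v_2 = N · v_3 = (-1, 1, -1)ᵀ.
Then v_1 = N · v_2 = (1, 0, 0)ᵀ.

Sanity check: (A − (-5)·I) v_1 = (0, 0, 0)ᵀ = 0. ✓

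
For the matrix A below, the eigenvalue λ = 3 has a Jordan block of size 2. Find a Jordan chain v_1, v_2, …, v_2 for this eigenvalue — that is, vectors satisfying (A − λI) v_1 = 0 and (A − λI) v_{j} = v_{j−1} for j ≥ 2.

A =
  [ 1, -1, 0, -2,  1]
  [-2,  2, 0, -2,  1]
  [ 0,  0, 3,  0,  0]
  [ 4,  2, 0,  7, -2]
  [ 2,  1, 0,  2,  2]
A Jordan chain for λ = 3 of length 2:
v_1 = (-2, -2, 0, 4, 2)ᵀ
v_2 = (1, 0, 0, 0, 0)ᵀ

Let N = A − (3)·I. We want v_2 with N^2 v_2 = 0 but N^1 v_2 ≠ 0; then v_{j-1} := N · v_j for j = 2, …, 2.

Pick v_2 = (1, 0, 0, 0, 0)ᵀ.
Then v_1 = N · v_2 = (-2, -2, 0, 4, 2)ᵀ.

Sanity check: (A − (3)·I) v_1 = (0, 0, 0, 0, 0)ᵀ = 0. ✓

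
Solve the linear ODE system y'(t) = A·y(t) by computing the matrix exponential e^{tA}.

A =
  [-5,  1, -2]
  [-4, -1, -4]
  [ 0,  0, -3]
e^{tA} =
  [-2*t*exp(-3*t) + exp(-3*t), t*exp(-3*t), -2*t*exp(-3*t)]
  [-4*t*exp(-3*t), 2*t*exp(-3*t) + exp(-3*t), -4*t*exp(-3*t)]
  [0, 0, exp(-3*t)]

Strategy: write A = P · J · P⁻¹ where J is a Jordan canonical form, so e^{tA} = P · e^{tJ} · P⁻¹, and e^{tJ} can be computed block-by-block.

A has Jordan form
J =
  [-3,  1,  0]
  [ 0, -3,  0]
  [ 0,  0, -3]
(up to reordering of blocks).

Per-block formulas:
  For a 1×1 block at λ = -3: exp(t · [-3]) = [e^(-3t)].
  For a 2×2 Jordan block J_2(-3): exp(t · J_2(-3)) = e^(-3t)·(I + t·N), where N is the 2×2 nilpotent shift.

After assembling e^{tJ} and conjugating by P, we get:

e^{tA} =
  [-2*t*exp(-3*t) + exp(-3*t), t*exp(-3*t), -2*t*exp(-3*t)]
  [-4*t*exp(-3*t), 2*t*exp(-3*t) + exp(-3*t), -4*t*exp(-3*t)]
  [0, 0, exp(-3*t)]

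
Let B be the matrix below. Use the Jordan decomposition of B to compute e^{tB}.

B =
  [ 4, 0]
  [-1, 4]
e^{tB} =
  [exp(4*t), 0]
  [-t*exp(4*t), exp(4*t)]

Strategy: write B = P · J · P⁻¹ where J is a Jordan canonical form, so e^{tB} = P · e^{tJ} · P⁻¹, and e^{tJ} can be computed block-by-block.

B has Jordan form
J =
  [4, 1]
  [0, 4]
(up to reordering of blocks).

Per-block formulas:
  For a 2×2 Jordan block J_2(4): exp(t · J_2(4)) = e^(4t)·(I + t·N), where N is the 2×2 nilpotent shift.

After assembling e^{tJ} and conjugating by P, we get:

e^{tB} =
  [exp(4*t), 0]
  [-t*exp(4*t), exp(4*t)]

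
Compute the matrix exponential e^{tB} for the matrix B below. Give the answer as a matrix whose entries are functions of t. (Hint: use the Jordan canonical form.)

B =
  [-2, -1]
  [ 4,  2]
e^{tB} =
  [1 - 2*t, -t]
  [4*t, 2*t + 1]

Strategy: write B = P · J · P⁻¹ where J is a Jordan canonical form, so e^{tB} = P · e^{tJ} · P⁻¹, and e^{tJ} can be computed block-by-block.

B has Jordan form
J =
  [0, 1]
  [0, 0]
(up to reordering of blocks).

Per-block formulas:
  For a 2×2 Jordan block J_2(0): exp(t · J_2(0)) = e^(0t)·(I + t·N), where N is the 2×2 nilpotent shift.

After assembling e^{tJ} and conjugating by P, we get:

e^{tB} =
  [1 - 2*t, -t]
  [4*t, 2*t + 1]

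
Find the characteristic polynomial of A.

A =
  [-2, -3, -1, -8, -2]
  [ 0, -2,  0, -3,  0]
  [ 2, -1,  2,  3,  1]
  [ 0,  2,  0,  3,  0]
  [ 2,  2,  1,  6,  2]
x^5 - 3*x^4 + 3*x^3 - x^2

Expanding det(x·I − A) (e.g. by cofactor expansion or by noting that A is similar to its Jordan form J, which has the same characteristic polynomial as A) gives
  χ_A(x) = x^5 - 3*x^4 + 3*x^3 - x^2
which factors as x^2*(x - 1)^3. The eigenvalues (with algebraic multiplicities) are λ = 0 with multiplicity 2, λ = 1 with multiplicity 3.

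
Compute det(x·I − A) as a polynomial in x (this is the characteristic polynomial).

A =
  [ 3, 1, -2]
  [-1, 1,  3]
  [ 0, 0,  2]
x^3 - 6*x^2 + 12*x - 8

Expanding det(x·I − A) (e.g. by cofactor expansion or by noting that A is similar to its Jordan form J, which has the same characteristic polynomial as A) gives
  χ_A(x) = x^3 - 6*x^2 + 12*x - 8
which factors as (x - 2)^3. The eigenvalues (with algebraic multiplicities) are λ = 2 with multiplicity 3.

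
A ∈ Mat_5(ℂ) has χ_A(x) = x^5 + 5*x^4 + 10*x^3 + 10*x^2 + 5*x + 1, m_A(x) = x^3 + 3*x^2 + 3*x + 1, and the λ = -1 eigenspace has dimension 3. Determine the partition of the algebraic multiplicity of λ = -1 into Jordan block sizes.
Block sizes for λ = -1: [3, 1, 1]

Step 1 — from the characteristic polynomial, algebraic multiplicity of λ = -1 is 5. From dim ker(A − (-1)·I) = 3, there are exactly 3 Jordan blocks for λ = -1.
Step 2 — from the minimal polynomial, the factor (x + 1)^3 tells us the largest block for λ = -1 has size 3.
Step 3 — with total size 5, 3 blocks, and largest block 3, the block sizes (in nonincreasing order) are [3, 1, 1].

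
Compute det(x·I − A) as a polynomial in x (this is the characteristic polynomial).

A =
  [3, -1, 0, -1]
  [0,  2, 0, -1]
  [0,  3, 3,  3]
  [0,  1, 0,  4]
x^4 - 12*x^3 + 54*x^2 - 108*x + 81

Expanding det(x·I − A) (e.g. by cofactor expansion or by noting that A is similar to its Jordan form J, which has the same characteristic polynomial as A) gives
  χ_A(x) = x^4 - 12*x^3 + 54*x^2 - 108*x + 81
which factors as (x - 3)^4. The eigenvalues (with algebraic multiplicities) are λ = 3 with multiplicity 4.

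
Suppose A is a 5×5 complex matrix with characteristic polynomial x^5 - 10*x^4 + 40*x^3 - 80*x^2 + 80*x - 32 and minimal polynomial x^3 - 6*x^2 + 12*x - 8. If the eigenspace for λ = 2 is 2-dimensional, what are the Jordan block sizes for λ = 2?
Block sizes for λ = 2: [3, 2]

Step 1 — from the characteristic polynomial, algebraic multiplicity of λ = 2 is 5. From dim ker(A − (2)·I) = 2, there are exactly 2 Jordan blocks for λ = 2.
Step 2 — from the minimal polynomial, the factor (x − 2)^3 tells us the largest block for λ = 2 has size 3.
Step 3 — with total size 5, 2 blocks, and largest block 3, the block sizes (in nonincreasing order) are [3, 2].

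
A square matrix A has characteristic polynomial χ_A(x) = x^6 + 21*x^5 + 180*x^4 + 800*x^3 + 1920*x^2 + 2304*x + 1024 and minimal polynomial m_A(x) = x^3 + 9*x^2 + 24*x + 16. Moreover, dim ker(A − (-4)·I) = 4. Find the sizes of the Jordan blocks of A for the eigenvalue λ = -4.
Block sizes for λ = -4: [2, 1, 1, 1]

Step 1 — from the characteristic polynomial, algebraic multiplicity of λ = -4 is 5. From dim ker(A − (-4)·I) = 4, there are exactly 4 Jordan blocks for λ = -4.
Step 2 — from the minimal polynomial, the factor (x + 4)^2 tells us the largest block for λ = -4 has size 2.
Step 3 — with total size 5, 4 blocks, and largest block 2, the block sizes (in nonincreasing order) are [2, 1, 1, 1].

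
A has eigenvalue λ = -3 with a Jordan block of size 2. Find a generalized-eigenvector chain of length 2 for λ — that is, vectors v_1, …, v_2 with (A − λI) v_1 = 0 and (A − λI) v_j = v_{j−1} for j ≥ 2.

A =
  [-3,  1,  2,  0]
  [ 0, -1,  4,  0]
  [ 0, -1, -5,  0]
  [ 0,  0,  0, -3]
A Jordan chain for λ = -3 of length 2:
v_1 = (1, 2, -1, 0)ᵀ
v_2 = (0, 1, 0, 0)ᵀ

Let N = A − (-3)·I. We want v_2 with N^2 v_2 = 0 but N^1 v_2 ≠ 0; then v_{j-1} := N · v_j for j = 2, …, 2.

Pick v_2 = (0, 1, 0, 0)ᵀ.
Then v_1 = N · v_2 = (1, 2, -1, 0)ᵀ.

Sanity check: (A − (-3)·I) v_1 = (0, 0, 0, 0)ᵀ = 0. ✓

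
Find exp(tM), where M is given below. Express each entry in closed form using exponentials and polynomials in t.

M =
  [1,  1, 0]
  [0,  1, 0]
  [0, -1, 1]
e^{tM} =
  [exp(t), t*exp(t), 0]
  [0, exp(t), 0]
  [0, -t*exp(t), exp(t)]

Strategy: write M = P · J · P⁻¹ where J is a Jordan canonical form, so e^{tM} = P · e^{tJ} · P⁻¹, and e^{tJ} can be computed block-by-block.

M has Jordan form
J =
  [1, 1, 0]
  [0, 1, 0]
  [0, 0, 1]
(up to reordering of blocks).

Per-block formulas:
  For a 1×1 block at λ = 1: exp(t · [1]) = [e^(1t)].
  For a 2×2 Jordan block J_2(1): exp(t · J_2(1)) = e^(1t)·(I + t·N), where N is the 2×2 nilpotent shift.

After assembling e^{tJ} and conjugating by P, we get:

e^{tM} =
  [exp(t), t*exp(t), 0]
  [0, exp(t), 0]
  [0, -t*exp(t), exp(t)]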